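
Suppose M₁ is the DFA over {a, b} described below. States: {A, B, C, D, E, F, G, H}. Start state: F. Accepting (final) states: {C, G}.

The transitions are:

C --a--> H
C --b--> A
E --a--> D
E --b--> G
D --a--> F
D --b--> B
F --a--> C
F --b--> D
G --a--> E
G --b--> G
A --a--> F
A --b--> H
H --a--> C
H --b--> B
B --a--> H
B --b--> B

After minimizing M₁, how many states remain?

4

States {E,G} cannot be reached from the start state, so discard them.
Start with accepting vs non-accepting: {C} | {A,B,D,F,H}.
Refine {A,B,D,F,H} on symbol a: members go to different blocks, giving {A,B,D} and {F,H}.
Refine {A,B,D} on symbol b: members go to different blocks, giving {B,D} and {A}.
Stable partition: {C} | {B,D} | {F,H} | {A} — 4 equivalence classes.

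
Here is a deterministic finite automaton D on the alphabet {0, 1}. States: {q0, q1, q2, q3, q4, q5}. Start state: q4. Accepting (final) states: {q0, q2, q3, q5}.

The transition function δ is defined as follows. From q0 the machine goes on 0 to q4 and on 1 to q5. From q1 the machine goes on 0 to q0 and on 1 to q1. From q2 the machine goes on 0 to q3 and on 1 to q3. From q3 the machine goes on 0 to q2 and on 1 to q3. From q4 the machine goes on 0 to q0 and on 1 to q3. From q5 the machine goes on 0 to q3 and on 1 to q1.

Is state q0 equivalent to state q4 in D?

No

Start with accepting vs non-accepting: {q0,q2,q3,q5} | {q1,q4}.
Refine {q0,q2,q3,q5} on symbol 0: members go to different blocks, giving {q2,q3,q5} and {q0}.
Split {q2,q3,q5} by δ(·,1) → {q2,q3} and {q5}.
Split {q1,q4} by δ(·,1) → {q1} and {q4}.
Stable partition: {q2,q3} | {q1} | {q0} | {q5} | {q4} — 5 equivalence classes.
q0 and q4 end up in different blocks, so they are distinguishable. For instance, the string 'ε' is accepted from only q0.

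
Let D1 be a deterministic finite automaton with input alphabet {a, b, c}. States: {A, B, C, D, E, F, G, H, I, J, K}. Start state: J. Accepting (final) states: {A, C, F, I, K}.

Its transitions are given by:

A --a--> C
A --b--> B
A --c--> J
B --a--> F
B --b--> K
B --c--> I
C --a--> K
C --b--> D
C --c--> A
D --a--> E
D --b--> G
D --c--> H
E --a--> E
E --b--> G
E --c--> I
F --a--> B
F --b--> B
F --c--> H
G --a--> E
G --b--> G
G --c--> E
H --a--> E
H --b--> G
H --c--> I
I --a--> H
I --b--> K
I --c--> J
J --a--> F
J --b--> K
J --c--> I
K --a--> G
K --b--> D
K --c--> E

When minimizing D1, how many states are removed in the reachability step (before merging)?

2

No path from J leads to A, C; the other 9 states are all reachable.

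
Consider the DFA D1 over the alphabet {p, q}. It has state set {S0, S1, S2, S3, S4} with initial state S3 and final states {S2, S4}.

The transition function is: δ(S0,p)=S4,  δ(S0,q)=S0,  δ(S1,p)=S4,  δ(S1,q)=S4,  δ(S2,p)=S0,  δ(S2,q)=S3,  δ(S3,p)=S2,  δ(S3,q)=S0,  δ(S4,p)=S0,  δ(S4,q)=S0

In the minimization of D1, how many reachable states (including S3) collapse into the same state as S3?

2

First remove the unreachable states {S1}; 4 states remain.
Initial partition by acceptance: {S2,S4} | {S0,S3}.
Stable partition: {S2,S4} | {S0,S3} — 2 equivalence classes.
State S3 belongs to the block {S0,S3}, which has 2 states.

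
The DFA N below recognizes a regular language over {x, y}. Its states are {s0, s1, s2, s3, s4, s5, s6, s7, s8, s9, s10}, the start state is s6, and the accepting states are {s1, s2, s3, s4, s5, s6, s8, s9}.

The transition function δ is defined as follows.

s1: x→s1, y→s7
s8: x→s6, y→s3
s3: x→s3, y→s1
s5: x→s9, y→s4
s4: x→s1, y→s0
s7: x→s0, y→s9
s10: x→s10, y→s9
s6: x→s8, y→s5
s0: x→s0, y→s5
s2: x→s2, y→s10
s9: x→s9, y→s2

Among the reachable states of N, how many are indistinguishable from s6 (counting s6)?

Every state is reachable, so we keep all 11.
Initial partition by acceptance: {s1,s2,s3,s4,s5,s6,s8,s9} | {s0,s7,s10}.
Split {s1,s2,s3,s4,s5,s6,s8,s9} by δ(·,y) → {s3,s5,s6,s8,s9} and {s1,s2,s4}.
Split {s3,s5,s6,s8,s9} by δ(·,y) → {s3,s5,s9} and {s6,s8}.
No further refinement is possible. Final partition (4 blocks): {s3,s5,s9} | {s0,s7,s10} | {s1,s2,s4} | {s6,s8}.
State s6 belongs to the block {s6,s8}, which has 2 states.

2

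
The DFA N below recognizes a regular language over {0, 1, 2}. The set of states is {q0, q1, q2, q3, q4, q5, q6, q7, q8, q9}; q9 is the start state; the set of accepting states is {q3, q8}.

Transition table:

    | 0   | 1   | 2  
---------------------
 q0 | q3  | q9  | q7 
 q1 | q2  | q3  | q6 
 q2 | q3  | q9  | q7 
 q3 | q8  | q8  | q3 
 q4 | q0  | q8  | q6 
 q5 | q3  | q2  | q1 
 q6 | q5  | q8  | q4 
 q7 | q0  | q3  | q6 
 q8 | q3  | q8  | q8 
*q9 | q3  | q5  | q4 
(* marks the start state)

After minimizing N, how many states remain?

3

Every state is reachable, so we keep all 10.
Start with accepting vs non-accepting: {q3,q8} | {q0,q1,q2,q4,q5,q6,q7,q9}.
Split {q0,q1,q2,q4,q5,q6,q7,q9} by δ(·,0) → {q0,q2,q5,q9} and {q1,q4,q6,q7}.
No further refinement is possible. Final partition (3 blocks): {q3,q8} | {q0,q2,q5,q9} | {q1,q4,q6,q7}.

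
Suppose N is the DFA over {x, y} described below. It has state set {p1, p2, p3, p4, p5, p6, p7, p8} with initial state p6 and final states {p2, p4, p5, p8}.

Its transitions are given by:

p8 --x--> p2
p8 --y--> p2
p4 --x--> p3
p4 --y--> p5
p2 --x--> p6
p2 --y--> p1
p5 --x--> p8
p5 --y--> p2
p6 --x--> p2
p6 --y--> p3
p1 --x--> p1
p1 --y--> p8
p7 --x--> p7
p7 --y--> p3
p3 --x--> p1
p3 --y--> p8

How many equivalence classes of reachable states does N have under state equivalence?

States {p4,p5,p7} cannot be reached from the start state, so discard them.
Start with accepting vs non-accepting: {p2,p8} | {p1,p3,p6}.
Split {p2,p8} by δ(·,x) → {p2} and {p8}.
On input x, block {p1,p3,p6} splits into {p1,p3} and {p6}.
No further refinement is possible. Final partition (4 blocks): {p2} | {p1,p3} | {p8} | {p6}.

4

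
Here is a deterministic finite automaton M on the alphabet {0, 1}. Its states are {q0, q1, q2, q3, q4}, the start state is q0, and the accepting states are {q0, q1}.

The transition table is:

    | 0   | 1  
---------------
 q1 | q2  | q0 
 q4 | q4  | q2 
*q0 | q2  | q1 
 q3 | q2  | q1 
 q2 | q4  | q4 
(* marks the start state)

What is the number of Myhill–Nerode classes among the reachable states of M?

2

Reachable states from the start: {q0,q1,q2,q4}. Unreachable: {q3} — drop them.
P0 = {q0,q1} | {q2,q4}.
Stable partition: {q0,q1} | {q2,q4} — 2 equivalence classes.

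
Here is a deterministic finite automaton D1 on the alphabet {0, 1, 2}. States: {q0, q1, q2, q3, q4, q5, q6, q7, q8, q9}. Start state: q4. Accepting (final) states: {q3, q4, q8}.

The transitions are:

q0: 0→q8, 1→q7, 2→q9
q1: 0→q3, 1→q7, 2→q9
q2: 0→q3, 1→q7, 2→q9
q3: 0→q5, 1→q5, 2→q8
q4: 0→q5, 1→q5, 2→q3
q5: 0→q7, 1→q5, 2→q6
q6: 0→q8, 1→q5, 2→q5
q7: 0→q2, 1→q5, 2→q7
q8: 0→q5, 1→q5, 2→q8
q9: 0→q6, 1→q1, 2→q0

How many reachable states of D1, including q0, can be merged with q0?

All states are reachable from the start state.
P0 = {q3,q4,q8} | {q0,q1,q2,q5,q6,q7,q9}.
On input 0, block {q0,q1,q2,q5,q6,q7,q9} splits into {q0,q1,q2,q6} and {q5,q7,q9}.
On input 0, block {q5,q7,q9} splits into {q7,q9} and {q5}.
Split {q0,q1,q2,q6} by δ(·,1) → {q0,q1,q2} and {q6}.
On input 0, block {q7,q9} splits into {q7} and {q9}.
Stable partition: {q3,q4,q8} | {q0,q1,q2} | {q7} | {q5} | {q6} | {q9} — 6 equivalence classes.
The equivalence class containing q0 is {q0,q1,q2}, of size 3.

3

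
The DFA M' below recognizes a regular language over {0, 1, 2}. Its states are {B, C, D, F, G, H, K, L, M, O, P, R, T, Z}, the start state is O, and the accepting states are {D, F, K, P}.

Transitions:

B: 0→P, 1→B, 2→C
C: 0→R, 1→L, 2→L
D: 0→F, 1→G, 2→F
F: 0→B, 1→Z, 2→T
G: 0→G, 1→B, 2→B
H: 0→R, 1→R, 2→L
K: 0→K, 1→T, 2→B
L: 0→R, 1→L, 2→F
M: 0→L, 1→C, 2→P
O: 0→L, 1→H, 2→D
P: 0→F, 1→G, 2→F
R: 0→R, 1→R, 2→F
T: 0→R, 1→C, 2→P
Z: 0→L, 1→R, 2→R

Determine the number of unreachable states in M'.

2

BFS from O reaches {B, C, D, F, G, H, L, O, P, R, T, Z}; the 2 state(s) K, M are never visited.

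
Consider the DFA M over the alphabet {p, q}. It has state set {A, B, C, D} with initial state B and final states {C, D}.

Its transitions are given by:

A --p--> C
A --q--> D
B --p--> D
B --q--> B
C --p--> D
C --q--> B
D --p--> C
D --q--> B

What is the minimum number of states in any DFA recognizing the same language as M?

First remove the unreachable states {A}; 3 states remain.
P0 = {C,D} | {B}.
The partition is now stable with 2 blocks: {C,D} | {B}.

2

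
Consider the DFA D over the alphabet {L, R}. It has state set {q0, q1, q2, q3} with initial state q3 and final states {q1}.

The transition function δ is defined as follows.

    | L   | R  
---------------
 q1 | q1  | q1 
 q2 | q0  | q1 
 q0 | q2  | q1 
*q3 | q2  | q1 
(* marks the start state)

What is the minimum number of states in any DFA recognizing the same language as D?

P0 = {q1} | {q0,q2,q3}.
The partition is now stable with 2 blocks: {q1} | {q0,q2,q3}.

2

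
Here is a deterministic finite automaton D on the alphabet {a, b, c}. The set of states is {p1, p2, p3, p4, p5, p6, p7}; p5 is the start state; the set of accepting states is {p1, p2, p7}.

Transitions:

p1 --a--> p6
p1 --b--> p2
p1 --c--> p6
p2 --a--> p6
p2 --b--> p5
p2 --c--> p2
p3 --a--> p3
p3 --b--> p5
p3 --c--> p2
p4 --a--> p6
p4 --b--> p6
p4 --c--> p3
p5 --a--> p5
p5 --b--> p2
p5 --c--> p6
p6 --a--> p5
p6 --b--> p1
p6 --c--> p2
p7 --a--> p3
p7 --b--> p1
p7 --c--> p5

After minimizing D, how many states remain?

4

First remove the unreachable states {p3,p4,p7}; 4 states remain.
P0 = {p1,p2} | {p5,p6}.
Refine {p1,p2} on symbol b: members go to different blocks, giving {p1} and {p2}.
Split {p5,p6} by δ(·,b) → {p5} and {p6}.
Stable partition: {p1} | {p5} | {p2} | {p6} — 4 equivalence classes.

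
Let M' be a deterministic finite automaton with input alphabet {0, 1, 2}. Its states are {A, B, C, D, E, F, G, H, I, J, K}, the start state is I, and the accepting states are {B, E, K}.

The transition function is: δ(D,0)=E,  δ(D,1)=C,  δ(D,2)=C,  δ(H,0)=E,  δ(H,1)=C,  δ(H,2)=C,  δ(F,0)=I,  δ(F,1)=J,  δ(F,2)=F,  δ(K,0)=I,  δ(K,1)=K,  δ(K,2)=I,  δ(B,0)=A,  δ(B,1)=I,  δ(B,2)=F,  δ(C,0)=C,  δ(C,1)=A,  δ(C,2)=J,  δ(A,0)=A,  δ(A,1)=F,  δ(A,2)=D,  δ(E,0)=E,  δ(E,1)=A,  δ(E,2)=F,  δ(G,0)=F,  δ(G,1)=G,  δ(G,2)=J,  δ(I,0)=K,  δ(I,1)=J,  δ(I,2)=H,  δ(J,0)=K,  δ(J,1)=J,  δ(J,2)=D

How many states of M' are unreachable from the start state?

2

BFS from I reaches {A, C, D, E, F, H, I, J, K}; the 2 state(s) B, G are never visited.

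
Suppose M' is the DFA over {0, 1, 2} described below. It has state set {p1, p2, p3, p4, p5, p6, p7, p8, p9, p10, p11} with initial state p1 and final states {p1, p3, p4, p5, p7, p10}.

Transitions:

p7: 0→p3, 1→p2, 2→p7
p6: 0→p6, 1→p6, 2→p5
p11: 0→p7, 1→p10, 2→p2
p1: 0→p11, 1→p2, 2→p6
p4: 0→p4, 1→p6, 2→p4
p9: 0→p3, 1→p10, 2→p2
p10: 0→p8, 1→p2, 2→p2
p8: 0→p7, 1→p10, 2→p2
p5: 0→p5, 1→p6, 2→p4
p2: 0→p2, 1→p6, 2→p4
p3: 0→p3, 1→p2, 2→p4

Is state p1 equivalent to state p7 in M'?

States {p9} cannot be reached from the start state, so discard them.
Initial partition by acceptance: {p1,p3,p4,p5,p7,p10} | {p2,p6,p8,p11}.
Split {p1,p3,p4,p5,p7,p10} by δ(·,0) → {p3,p4,p5,p7} and {p1,p10}.
On input 0, block {p2,p6,p8,p11} splits into {p2,p6} and {p8,p11}.
No further refinement is possible. Final partition (4 blocks): {p3,p4,p5,p7} | {p2,p6} | {p1,p10} | {p8,p11}.
p1 and p7 end up in different blocks, so they are distinguishable. For instance, the string '0' is accepted from only p7.

No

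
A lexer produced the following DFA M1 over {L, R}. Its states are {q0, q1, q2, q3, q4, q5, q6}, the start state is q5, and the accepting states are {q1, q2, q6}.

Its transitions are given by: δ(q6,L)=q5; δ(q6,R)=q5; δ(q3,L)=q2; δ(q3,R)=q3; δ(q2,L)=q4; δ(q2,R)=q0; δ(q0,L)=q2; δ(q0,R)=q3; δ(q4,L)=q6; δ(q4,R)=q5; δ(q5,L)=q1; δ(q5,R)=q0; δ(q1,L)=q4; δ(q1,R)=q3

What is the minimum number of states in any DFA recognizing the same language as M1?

Start with accepting vs non-accepting: {q1,q2,q6} | {q0,q3,q4,q5}.
Stable partition: {q1,q2,q6} | {q0,q3,q4,q5} — 2 equivalence classes.

2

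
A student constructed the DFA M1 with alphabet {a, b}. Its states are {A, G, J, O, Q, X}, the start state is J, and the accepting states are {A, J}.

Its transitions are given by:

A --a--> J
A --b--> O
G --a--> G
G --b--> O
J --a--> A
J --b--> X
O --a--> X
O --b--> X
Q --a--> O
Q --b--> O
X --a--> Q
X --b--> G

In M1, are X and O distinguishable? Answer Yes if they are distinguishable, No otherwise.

No

Start with accepting vs non-accepting: {A,J} | {G,O,Q,X}.
The partition is now stable with 2 blocks: {A,J} | {G,O,Q,X}.
X and O lie in the same block of the stable partition, so they are equivalent — no string distinguishes them.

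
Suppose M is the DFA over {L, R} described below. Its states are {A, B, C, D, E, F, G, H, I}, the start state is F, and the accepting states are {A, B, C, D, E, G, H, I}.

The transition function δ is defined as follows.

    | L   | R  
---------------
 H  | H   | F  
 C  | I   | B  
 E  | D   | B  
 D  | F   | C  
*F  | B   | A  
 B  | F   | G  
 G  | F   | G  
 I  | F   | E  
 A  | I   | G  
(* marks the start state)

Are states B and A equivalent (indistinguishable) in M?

States {H} cannot be reached from the start state, so discard them.
Initial partition by acceptance: {A,B,C,D,E,G,I} | {F}.
Split {A,B,C,D,E,G,I} by δ(·,L) → {B,D,G,I} and {A,C,E}.
On input R, block {B,D,G,I} splits into {B,G} and {D,I}.
No further refinement is possible. Final partition (4 blocks): {B,G} | {F} | {A,C,E} | {D,I}.
B and A end up in different blocks, so they are distinguishable. For instance, the string 'L' is accepted from only A.

No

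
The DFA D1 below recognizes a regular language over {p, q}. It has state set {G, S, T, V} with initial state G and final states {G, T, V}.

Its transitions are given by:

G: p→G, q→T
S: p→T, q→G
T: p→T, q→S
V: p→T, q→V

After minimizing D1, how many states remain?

3

States {V} cannot be reached from the start state, so discard them.
Start with accepting vs non-accepting: {G,T} | {S}.
On input q, block {G,T} splits into {T} and {G}.
Stable partition: {T} | {S} | {G} — 3 equivalence classes.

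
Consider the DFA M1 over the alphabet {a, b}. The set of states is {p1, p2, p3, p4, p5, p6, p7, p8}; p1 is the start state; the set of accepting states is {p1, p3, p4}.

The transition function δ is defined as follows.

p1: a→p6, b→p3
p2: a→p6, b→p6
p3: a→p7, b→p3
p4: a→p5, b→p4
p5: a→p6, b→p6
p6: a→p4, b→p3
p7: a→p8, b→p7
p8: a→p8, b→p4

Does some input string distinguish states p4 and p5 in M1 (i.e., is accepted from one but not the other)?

States {p2} cannot be reached from the start state, so discard them.
P0 = {p1,p3,p4} | {p5,p6,p7,p8}.
Split {p5,p6,p7,p8} by δ(·,a) → {p5,p7,p8} and {p6}.
On input a, block {p1,p3,p4} splits into {p3,p4} and {p1}.
Split {p5,p7,p8} by δ(·,a) → {p7,p8} and {p5}.
Refine {p3,p4} on symbol a: members go to different blocks, giving {p3} and {p4}.
Split {p7,p8} by δ(·,b) → {p7} and {p8}.
No further refinement is possible. Final partition (7 blocks): {p3} | {p7} | {p6} | {p1} | {p5} | {p4} | {p8}.
p4 and p5 end up in different blocks, so they are distinguishable. For instance, the string 'ε' is accepted from only p4.

Yes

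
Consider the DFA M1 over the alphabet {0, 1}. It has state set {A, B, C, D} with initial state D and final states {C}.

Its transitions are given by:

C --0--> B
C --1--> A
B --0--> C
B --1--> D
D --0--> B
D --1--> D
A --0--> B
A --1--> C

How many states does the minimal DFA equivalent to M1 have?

Every state is reachable, so we keep all 4.
Initial partition by acceptance: {C} | {A,B,D}.
On input 0, block {A,B,D} splits into {A,D} and {B}.
Split {A,D} by δ(·,1) → {A} and {D}.
No further refinement is possible. Final partition (4 blocks): {C} | {A} | {B} | {D}.

4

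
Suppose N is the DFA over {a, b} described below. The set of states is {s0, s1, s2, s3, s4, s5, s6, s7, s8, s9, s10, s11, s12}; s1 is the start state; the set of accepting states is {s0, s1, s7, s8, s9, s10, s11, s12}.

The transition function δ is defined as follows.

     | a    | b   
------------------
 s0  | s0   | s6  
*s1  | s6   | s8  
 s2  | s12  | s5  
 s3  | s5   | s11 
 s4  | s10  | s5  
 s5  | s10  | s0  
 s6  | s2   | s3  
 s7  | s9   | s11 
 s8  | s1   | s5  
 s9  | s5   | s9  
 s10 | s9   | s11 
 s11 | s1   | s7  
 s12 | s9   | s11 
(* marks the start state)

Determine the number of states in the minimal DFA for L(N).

10

Reachable states from the start: {s0,s1,s2,s3,s5,s6,s7,s8,s9,s10,s11,s12}. Unreachable: {s4} — drop them.
P0 = {s0,s1,s7,s8,s9,s10,s11,s12} | {s2,s3,s5,s6}.
Split {s0,s1,s7,s8,s9,s10,s11,s12} by δ(·,a) → {s0,s7,s8,s10,s11,s12} and {s1,s9}.
On input a, block {s0,s7,s8,s10,s11,s12} splits into {s7,s8,s10,s11,s12} and {s0}.
Split {s7,s8,s10,s11,s12} by δ(·,b) → {s7,s10,s11,s12} and {s8}.
On input a, block {s2,s3,s5,s6} splits into {s2,s5} and {s3,s6}.
On input b, block {s2,s5} splits into {s2} and {s5}.
Split {s1,s9} by δ(·,a) → {s1} and {s9}.
On input a, block {s7,s10,s11,s12} splits into {s7,s10,s12} and {s11}.
On input a, block {s3,s6} splits into {s3} and {s6}.
Stable partition: {s7,s10,s12} | {s2} | {s1} | {s0} | {s8} | {s3} | {s5} | {s9} | {s11} | {s6} — 10 equivalence classes.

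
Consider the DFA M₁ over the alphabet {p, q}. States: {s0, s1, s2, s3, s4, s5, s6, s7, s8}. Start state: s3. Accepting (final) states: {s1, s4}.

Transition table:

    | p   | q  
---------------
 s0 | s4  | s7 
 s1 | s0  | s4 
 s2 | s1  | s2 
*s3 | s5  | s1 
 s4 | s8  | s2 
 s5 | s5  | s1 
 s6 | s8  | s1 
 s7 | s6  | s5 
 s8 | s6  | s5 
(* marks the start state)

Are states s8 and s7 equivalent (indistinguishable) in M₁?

Initial partition by acceptance: {s1,s4} | {s0,s2,s3,s5,s6,s7,s8}.
Refine {s1,s4} on symbol q: members go to different blocks, giving {s1} and {s4}.
Refine {s0,s2,s3,s5,s6,s7,s8} on symbol p: members go to different blocks, giving {s3,s5,s6,s7,s8} and {s0} and {s2}.
Split {s3,s5,s6,s7,s8} by δ(·,q) → {s3,s5,s6} and {s7,s8}.
On input p, block {s3,s5,s6} splits into {s3,s5} and {s6}.
The partition is now stable with 7 blocks: {s1} | {s3,s5} | {s4} | {s0} | {s2} | {s7,s8} | {s6}.
s8 and s7 lie in the same block of the stable partition, so they are equivalent — no string distinguishes them.

Yes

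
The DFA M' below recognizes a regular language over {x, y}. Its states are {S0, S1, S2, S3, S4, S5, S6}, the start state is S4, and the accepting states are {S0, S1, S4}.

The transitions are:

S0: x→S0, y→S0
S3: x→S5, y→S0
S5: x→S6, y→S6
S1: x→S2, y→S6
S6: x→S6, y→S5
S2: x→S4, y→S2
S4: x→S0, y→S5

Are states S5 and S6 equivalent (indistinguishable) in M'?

Yes

Reachable states from the start: {S0,S4,S5,S6}. Unreachable: {S1,S2,S3} — drop them.
Start with accepting vs non-accepting: {S0,S4} | {S5,S6}.
Split {S0,S4} by δ(·,y) → {S0} and {S4}.
The partition is now stable with 3 blocks: {S0} | {S5,S6} | {S4}.
S5 and S6 lie in the same block of the stable partition, so they are equivalent — no string distinguishes them.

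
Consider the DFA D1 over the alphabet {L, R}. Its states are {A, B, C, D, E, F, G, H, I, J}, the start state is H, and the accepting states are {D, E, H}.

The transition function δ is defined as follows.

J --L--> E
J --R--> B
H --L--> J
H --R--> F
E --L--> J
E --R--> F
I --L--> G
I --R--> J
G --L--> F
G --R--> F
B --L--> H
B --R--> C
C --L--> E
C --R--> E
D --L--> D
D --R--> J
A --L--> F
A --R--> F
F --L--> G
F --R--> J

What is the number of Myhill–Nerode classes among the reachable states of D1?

6

First remove the unreachable states {A,D,I}; 7 states remain.
Start with accepting vs non-accepting: {E,H} | {B,C,F,G,J}.
Refine {B,C,F,G,J} on symbol L: members go to different blocks, giving {B,C,J} and {F,G}.
Refine {B,C,J} on symbol R: members go to different blocks, giving {B,J} and {C}.
Split {B,J} by δ(·,R) → {B} and {J}.
Split {F,G} by δ(·,R) → {F} and {G}.
No further refinement is possible. Final partition (6 blocks): {E,H} | {B} | {F} | {C} | {J} | {G}.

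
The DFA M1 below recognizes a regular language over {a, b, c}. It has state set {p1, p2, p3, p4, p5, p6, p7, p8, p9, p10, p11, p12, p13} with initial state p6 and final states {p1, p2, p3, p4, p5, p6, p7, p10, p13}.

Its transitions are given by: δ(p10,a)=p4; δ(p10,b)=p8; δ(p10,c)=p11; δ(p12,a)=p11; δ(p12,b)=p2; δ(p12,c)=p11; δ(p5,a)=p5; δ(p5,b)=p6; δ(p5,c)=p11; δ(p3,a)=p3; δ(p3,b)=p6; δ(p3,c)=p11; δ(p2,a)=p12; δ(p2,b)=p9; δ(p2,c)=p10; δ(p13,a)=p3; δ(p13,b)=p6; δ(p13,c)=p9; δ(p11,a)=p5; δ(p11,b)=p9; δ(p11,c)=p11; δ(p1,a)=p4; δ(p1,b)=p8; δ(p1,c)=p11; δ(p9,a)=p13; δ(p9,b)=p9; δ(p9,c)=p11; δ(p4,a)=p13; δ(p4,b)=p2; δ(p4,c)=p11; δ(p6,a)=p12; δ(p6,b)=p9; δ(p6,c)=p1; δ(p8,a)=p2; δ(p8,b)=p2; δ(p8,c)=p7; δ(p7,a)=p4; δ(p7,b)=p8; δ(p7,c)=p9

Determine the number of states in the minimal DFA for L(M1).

6

Every state is reachable, so we keep all 13.
P0 = {p1,p2,p3,p4,p5,p6,p7,p10,p13} | {p8,p9,p11,p12}.
Refine {p1,p2,p3,p4,p5,p6,p7,p10,p13} on symbol a: members go to different blocks, giving {p1,p3,p4,p5,p7,p10,p13} and {p2,p6}.
On input b, block {p1,p3,p4,p5,p7,p10,p13} splits into {p3,p4,p5,p13} and {p1,p7,p10}.
Refine {p8,p9,p11,p12} on symbol a: members go to different blocks, giving {p9,p11} and {p8} and {p12}.
Stable partition: {p3,p4,p5,p13} | {p9,p11} | {p2,p6} | {p1,p7,p10} | {p8} | {p12} — 6 equivalence classes.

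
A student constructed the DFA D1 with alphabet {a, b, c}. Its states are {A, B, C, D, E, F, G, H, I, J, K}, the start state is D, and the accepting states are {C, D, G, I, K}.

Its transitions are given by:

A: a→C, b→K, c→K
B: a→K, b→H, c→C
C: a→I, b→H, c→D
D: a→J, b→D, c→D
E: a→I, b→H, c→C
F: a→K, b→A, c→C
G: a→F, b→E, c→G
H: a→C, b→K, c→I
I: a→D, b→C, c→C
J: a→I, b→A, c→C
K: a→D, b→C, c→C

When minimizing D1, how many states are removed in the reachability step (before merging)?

BFS from D reaches {A, C, D, H, I, J, K}; the 4 state(s) B, E, F, G are never visited.

4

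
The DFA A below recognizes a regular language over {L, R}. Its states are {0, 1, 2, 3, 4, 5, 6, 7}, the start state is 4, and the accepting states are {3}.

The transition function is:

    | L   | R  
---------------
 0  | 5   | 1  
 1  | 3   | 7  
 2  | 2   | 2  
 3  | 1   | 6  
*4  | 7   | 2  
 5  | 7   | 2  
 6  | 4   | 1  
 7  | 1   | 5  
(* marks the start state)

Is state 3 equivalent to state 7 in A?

States {0} cannot be reached from the start state, so discard them.
P0 = {3} | {1,2,4,5,6,7}.
Refine {1,2,4,5,6,7} on symbol L: members go to different blocks, giving {2,4,5,6,7} and {1}.
Split {2,4,5,6,7} by δ(·,L) → {2,4,5,6} and {7}.
On input L, block {2,4,5,6} splits into {2,6} and {4,5}.
Split {2,6} by δ(·,L) → {2} and {6}.
No further refinement is possible. Final partition (6 blocks): {3} | {2} | {1} | {7} | {4,5} | {6}.
3 and 7 end up in different blocks, so they are distinguishable. For instance, the string 'ε' is accepted from only 3.

No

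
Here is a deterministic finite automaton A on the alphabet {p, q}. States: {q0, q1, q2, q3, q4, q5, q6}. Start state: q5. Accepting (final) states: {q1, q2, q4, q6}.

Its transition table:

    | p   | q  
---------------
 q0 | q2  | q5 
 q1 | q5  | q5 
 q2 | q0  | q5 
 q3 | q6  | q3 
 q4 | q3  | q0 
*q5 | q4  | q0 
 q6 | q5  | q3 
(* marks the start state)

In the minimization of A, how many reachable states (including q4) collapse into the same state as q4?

3

Reachable states from the start: {q0,q2,q3,q4,q5,q6}. Unreachable: {q1} — drop them.
Initial partition by acceptance: {q2,q4,q6} | {q0,q3,q5}.
The partition is now stable with 2 blocks: {q2,q4,q6} | {q0,q3,q5}.
The equivalence class containing q4 is {q2,q4,q6}, of size 3.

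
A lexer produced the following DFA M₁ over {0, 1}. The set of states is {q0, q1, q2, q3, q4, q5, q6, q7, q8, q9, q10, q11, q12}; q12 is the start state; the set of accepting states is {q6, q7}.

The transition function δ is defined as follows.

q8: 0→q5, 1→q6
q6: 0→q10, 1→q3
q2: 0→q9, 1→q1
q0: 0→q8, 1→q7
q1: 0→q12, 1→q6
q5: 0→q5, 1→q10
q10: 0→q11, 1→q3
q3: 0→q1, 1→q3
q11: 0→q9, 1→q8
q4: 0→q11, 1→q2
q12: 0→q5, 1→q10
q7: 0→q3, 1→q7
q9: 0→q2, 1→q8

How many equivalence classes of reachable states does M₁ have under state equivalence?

6

Reachable states from the start: {q1,q2,q3,q5,q6,q8,q9,q10,q11,q12}. Unreachable: {q0,q4,q7} — drop them.
P0 = {q6} | {q1,q2,q3,q5,q8,q9,q10,q11,q12}.
Refine {q1,q2,q3,q5,q8,q9,q10,q11,q12} on symbol 1: members go to different blocks, giving {q2,q3,q5,q9,q10,q11,q12} and {q1,q8}.
Refine {q2,q3,q5,q9,q10,q11,q12} on symbol 0: members go to different blocks, giving {q2,q5,q9,q10,q11,q12} and {q3}.
Split {q2,q5,q9,q10,q11,q12} by δ(·,1) → {q2,q9,q11} and {q5,q12} and {q10}.
Stable partition: {q6} | {q2,q9,q11} | {q1,q8} | {q3} | {q5,q12} | {q10} — 6 equivalence classes.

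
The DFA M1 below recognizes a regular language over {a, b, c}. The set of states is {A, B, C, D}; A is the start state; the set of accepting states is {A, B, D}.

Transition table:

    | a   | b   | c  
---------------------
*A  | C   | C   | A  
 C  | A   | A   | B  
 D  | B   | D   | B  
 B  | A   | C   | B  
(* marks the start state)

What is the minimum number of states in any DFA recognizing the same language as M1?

First remove the unreachable states {D}; 3 states remain.
Start with accepting vs non-accepting: {A,B} | {C}.
On input a, block {A,B} splits into {A} and {B}.
No further refinement is possible. Final partition (3 blocks): {A} | {C} | {B}.

3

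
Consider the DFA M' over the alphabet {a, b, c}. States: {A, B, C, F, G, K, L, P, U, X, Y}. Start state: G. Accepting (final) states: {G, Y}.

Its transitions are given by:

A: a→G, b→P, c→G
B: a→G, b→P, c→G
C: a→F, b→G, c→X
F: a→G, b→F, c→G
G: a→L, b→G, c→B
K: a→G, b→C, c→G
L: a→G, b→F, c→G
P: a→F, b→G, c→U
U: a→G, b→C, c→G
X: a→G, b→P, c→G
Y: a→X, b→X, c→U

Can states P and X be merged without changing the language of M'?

Reachable states from the start: {B,C,F,G,L,P,U,X}. Unreachable: {A,K,Y} — drop them.
Start with accepting vs non-accepting: {G} | {B,C,F,L,P,U,X}.
Refine {B,C,F,L,P,U,X} on symbol a: members go to different blocks, giving {B,F,L,U,X} and {C,P}.
Refine {B,F,L,U,X} on symbol b: members go to different blocks, giving {B,U,X} and {F,L}.
Stable partition: {G} | {B,U,X} | {C,P} | {F,L} — 4 equivalence classes.
P and X end up in different blocks, so they are distinguishable. For instance, the string 'a' is accepted from only X.

No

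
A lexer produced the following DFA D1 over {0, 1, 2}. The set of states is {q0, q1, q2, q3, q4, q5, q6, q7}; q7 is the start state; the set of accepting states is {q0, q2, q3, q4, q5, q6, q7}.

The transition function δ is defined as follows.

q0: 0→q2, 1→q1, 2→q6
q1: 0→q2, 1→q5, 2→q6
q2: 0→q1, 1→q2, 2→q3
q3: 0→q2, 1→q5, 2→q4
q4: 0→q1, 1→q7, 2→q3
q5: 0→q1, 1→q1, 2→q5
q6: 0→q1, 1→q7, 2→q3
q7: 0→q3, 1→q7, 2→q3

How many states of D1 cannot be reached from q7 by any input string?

1

BFS from q7 reaches {q1, q2, q3, q4, q5, q6, q7}; the 1 state(s) q0 are never visited.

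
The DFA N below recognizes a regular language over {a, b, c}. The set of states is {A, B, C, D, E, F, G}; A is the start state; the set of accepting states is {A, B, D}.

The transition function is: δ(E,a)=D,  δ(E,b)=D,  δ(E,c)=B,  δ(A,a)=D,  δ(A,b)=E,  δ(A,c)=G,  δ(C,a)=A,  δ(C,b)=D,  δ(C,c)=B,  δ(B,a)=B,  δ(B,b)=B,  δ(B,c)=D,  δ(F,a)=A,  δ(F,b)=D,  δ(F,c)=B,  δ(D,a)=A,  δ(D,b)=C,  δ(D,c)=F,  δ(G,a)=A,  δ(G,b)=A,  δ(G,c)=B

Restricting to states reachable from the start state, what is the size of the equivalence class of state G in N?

4

All states are reachable from the start state.
Start with accepting vs non-accepting: {A,B,D} | {C,E,F,G}.
Refine {A,B,D} on symbol b: members go to different blocks, giving {A,D} and {B}.
No further refinement is possible. Final partition (3 blocks): {A,D} | {C,E,F,G} | {B}.
The equivalence class containing G is {C,E,F,G}, of size 4.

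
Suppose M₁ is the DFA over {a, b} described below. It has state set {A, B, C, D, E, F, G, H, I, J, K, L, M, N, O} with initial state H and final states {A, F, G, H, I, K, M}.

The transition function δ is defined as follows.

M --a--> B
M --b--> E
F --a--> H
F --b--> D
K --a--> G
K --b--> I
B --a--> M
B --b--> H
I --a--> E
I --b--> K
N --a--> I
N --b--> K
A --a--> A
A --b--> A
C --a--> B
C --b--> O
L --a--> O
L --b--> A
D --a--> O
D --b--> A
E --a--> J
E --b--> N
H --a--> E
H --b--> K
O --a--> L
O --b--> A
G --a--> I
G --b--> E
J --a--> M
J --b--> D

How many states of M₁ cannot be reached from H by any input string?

Starting at H and following transitions, the reachable set is {A, B, D, E, G, H, I, J, K, L, M, N, O}. That leaves C, F unreachable — 2 in total.

2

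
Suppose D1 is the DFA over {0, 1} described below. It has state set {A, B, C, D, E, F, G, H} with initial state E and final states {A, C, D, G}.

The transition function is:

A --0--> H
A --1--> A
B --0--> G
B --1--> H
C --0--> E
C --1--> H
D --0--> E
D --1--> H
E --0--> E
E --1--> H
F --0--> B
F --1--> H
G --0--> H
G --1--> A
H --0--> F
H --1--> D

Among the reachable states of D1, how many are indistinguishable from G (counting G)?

Reachable states from the start: {A,B,D,E,F,G,H}. Unreachable: {C} — drop them.
P0 = {A,D,G} | {B,E,F,H}.
On input 1, block {A,D,G} splits into {A,G} and {D}.
Split {B,E,F,H} by δ(·,0) → {E,F,H} and {B}.
On input 0, block {E,F,H} splits into {E,H} and {F}.
Split {E,H} by δ(·,0) → {E} and {H}.
No further refinement is possible. Final partition (6 blocks): {A,G} | {E} | {D} | {B} | {F} | {H}.
The equivalence class containing G is {A,G}, of size 2.

2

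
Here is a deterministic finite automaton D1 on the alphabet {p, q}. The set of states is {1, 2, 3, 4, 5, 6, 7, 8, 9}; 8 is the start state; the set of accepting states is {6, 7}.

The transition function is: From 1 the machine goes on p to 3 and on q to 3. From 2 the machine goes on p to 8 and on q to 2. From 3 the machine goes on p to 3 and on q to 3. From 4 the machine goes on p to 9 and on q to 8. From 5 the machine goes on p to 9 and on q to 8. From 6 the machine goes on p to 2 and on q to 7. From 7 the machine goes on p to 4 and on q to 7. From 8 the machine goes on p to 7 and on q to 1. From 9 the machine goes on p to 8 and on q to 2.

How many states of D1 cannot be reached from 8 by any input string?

Starting at 8 and following transitions, the reachable set is {1, 2, 3, 4, 7, 8, 9}. That leaves 5, 6 unreachable — 2 in total.

2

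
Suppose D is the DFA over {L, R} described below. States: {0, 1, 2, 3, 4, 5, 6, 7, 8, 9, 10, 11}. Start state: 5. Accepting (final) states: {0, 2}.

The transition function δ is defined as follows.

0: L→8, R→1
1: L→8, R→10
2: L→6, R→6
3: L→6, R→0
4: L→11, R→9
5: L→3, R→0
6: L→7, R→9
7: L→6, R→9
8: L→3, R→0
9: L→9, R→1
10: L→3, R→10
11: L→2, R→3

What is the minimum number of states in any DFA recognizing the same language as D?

States {2,4,11} cannot be reached from the start state, so discard them.
P0 = {0} | {1,3,5,6,7,8,9,10}.
On input R, block {1,3,5,6,7,8,9,10} splits into {1,6,7,9,10} and {3,5,8}.
On input L, block {1,6,7,9,10} splits into {6,7,9} and {1,10}.
Refine {6,7,9} on symbol R: members go to different blocks, giving {6,7} and {9}.
Split {3,5,8} by δ(·,L) → {5,8} and {3}.
Split {1,10} by δ(·,L) → {1} and {10}.
Stable partition: {0} | {6,7} | {5,8} | {1} | {9} | {3} | {10} — 7 equivalence classes.

7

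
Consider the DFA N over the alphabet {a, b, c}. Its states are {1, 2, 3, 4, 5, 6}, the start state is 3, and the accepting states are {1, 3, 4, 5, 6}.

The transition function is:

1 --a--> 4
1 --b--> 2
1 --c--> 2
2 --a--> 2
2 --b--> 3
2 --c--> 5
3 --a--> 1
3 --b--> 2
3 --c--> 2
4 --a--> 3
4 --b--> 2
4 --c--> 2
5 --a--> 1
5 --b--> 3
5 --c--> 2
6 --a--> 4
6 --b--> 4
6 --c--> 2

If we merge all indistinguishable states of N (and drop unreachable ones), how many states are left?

States {6} cannot be reached from the start state, so discard them.
Initial partition by acceptance: {1,3,4,5} | {2}.
Split {1,3,4,5} by δ(·,b) → {1,3,4} and {5}.
The partition is now stable with 3 blocks: {1,3,4} | {2} | {5}.

3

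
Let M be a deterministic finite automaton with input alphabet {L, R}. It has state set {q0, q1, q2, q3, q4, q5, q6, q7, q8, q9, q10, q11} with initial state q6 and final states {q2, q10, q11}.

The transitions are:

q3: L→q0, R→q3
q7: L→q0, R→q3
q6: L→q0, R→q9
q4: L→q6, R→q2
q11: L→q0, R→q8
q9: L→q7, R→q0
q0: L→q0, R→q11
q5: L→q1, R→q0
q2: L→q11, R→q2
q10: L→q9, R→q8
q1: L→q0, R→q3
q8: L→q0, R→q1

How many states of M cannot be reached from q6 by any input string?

4

No path from q6 leads to q2, q4, q5, q10; the other 8 states are all reachable.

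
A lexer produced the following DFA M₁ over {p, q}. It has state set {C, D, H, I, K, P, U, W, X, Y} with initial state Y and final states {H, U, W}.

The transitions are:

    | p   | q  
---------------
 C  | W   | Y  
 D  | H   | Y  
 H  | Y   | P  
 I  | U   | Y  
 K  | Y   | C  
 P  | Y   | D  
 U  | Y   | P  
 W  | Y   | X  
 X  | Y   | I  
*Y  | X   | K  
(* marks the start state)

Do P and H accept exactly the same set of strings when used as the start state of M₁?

No

All states are reachable from the start state.
P0 = {H,U,W} | {C,D,I,K,P,X,Y}.
On input p, block {C,D,I,K,P,X,Y} splits into {K,P,X,Y} and {C,D,I}.
Split {K,P,X,Y} by δ(·,q) → {K,P,X} and {Y}.
No further refinement is possible. Final partition (4 blocks): {H,U,W} | {K,P,X} | {C,D,I} | {Y}.
P and H end up in different blocks, so they are distinguishable. For instance, the string 'ε' is accepted from only H.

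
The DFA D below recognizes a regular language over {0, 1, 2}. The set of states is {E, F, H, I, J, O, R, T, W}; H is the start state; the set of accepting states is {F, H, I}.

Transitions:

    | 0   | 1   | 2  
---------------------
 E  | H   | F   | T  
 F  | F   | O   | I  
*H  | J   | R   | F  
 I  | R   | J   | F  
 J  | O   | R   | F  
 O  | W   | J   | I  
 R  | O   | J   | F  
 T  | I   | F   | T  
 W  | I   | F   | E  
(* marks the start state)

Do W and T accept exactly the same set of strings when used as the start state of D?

Initial partition by acceptance: {F,H,I} | {E,J,O,R,T,W}.
Split {F,H,I} by δ(·,0) → {H,I} and {F}.
Split {E,J,O,R,T,W} by δ(·,0) → {E,T,W} and {J,O,R}.
Refine {J,O,R} on symbol 0: members go to different blocks, giving {J,R} and {O}.
Stable partition: {H,I} | {E,T,W} | {F} | {J,R} | {O} — 5 equivalence classes.
W and T lie in the same block of the stable partition, so they are equivalent — no string distinguishes them.

Yes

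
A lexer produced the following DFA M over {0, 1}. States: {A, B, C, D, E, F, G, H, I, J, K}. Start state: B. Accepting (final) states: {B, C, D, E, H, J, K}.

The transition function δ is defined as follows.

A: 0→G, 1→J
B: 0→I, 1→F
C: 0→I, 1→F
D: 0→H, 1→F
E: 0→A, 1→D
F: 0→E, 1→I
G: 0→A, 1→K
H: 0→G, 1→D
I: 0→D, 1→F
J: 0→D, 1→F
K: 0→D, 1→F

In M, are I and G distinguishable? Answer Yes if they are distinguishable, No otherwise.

Yes

Reachable states from the start: {A,B,D,E,F,G,H,I,J,K}. Unreachable: {C} — drop them.
Initial partition by acceptance: {B,D,E,H,J,K} | {A,F,G,I}.
Refine {B,D,E,H,J,K} on symbol 0: members go to different blocks, giving {B,E,H} and {D,J,K}.
On input 1, block {B,E,H} splits into {E,H} and {B}.
Refine {A,F,G,I} on symbol 0: members go to different blocks, giving {A,G} and {F} and {I}.
Split {D,J,K} by δ(·,0) → {J,K} and {D}.
No further refinement is possible. Final partition (7 blocks): {E,H} | {A,G} | {J,K} | {B} | {F} | {I} | {D}.
I and G end up in different blocks, so they are distinguishable. For instance, the string '0' is accepted from only I.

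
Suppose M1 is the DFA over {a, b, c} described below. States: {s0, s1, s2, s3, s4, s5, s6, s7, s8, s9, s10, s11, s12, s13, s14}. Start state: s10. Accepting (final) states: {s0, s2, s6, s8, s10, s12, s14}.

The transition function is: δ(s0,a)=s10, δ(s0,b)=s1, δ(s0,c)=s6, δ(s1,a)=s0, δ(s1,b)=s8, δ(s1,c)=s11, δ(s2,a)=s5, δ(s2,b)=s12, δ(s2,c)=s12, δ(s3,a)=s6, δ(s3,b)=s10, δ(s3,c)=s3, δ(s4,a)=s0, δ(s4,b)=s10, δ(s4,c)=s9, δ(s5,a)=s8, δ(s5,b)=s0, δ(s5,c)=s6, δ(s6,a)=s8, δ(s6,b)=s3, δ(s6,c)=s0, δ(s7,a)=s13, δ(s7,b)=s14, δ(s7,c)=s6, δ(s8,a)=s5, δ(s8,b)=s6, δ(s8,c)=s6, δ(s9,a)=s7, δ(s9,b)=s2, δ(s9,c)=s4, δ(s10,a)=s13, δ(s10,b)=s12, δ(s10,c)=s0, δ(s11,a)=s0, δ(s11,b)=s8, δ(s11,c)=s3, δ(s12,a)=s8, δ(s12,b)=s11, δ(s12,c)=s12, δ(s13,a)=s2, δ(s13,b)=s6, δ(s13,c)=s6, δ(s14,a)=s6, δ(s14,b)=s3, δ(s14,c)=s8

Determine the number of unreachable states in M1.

BFS from s10 reaches {s0, s1, s2, s3, s5, s6, s8, s10, s11, s12, s13}; the 4 state(s) s4, s7, s9, s14 are never visited.

4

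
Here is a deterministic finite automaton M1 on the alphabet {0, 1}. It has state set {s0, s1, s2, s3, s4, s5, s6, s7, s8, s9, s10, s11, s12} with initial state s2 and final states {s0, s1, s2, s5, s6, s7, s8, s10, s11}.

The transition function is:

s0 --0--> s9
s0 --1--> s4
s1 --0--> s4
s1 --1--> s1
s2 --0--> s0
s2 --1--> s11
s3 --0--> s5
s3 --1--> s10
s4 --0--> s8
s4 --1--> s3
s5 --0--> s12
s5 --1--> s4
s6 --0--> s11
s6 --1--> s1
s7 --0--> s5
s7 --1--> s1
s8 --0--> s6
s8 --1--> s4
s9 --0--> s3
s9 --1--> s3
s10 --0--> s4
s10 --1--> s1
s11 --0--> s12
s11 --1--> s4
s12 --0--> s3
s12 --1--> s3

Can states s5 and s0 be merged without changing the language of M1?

Yes

States {s7} cannot be reached from the start state, so discard them.
Initial partition by acceptance: {s0,s1,s2,s5,s6,s8,s10,s11} | {s3,s4,s9,s12}.
On input 0, block {s0,s1,s2,s5,s6,s8,s10,s11} splits into {s0,s1,s5,s10,s11} and {s2,s6,s8}.
Refine {s0,s1,s5,s10,s11} on symbol 1: members go to different blocks, giving {s0,s5,s11} and {s1,s10}.
On input 0, block {s3,s4,s9,s12} splits into {s9,s12} and {s3} and {s4}.
Split {s2,s6,s8} by δ(·,0) → {s2,s6} and {s8}.
Refine {s2,s6} on symbol 1: members go to different blocks, giving {s2} and {s6}.
No further refinement is possible. Final partition (8 blocks): {s0,s5,s11} | {s9,s12} | {s2} | {s1,s10} | {s3} | {s4} | {s8} | {s6}.
s5 and s0 lie in the same block of the stable partition, so they are equivalent — no string distinguishes them.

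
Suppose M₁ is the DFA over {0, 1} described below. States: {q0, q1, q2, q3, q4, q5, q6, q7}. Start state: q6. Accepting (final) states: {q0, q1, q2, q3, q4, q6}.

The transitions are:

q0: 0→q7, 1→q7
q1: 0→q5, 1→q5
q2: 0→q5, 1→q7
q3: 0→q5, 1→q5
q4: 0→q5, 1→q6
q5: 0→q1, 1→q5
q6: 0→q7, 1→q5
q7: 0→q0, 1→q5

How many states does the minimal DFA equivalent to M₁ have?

2

First remove the unreachable states {q2,q3,q4}; 5 states remain.
P0 = {q0,q1,q6} | {q5,q7}.
The partition is now stable with 2 blocks: {q0,q1,q6} | {q5,q7}.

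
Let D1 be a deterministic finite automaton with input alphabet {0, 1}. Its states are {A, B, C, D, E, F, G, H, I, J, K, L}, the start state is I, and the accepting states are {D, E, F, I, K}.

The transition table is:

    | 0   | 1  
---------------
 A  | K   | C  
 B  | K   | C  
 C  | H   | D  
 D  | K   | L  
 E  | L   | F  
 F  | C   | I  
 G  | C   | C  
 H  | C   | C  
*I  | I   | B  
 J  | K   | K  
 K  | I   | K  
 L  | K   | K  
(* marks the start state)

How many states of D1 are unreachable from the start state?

BFS from I reaches {B, C, D, H, I, K, L}; the 5 state(s) A, E, F, G, J are never visited.

5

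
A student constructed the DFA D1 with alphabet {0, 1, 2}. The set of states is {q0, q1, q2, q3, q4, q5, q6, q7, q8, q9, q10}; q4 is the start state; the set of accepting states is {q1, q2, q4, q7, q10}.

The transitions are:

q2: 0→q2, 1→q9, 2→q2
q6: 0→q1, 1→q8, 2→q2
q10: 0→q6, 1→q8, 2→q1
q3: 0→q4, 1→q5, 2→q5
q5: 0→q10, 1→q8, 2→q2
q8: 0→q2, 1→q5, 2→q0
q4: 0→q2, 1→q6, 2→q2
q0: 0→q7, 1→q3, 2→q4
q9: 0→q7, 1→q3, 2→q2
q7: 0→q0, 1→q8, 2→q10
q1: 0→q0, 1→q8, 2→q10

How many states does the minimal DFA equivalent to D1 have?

4

Start with accepting vs non-accepting: {q1,q2,q4,q7,q10} | {q0,q3,q5,q6,q8,q9}.
On input 0, block {q1,q2,q4,q7,q10} splits into {q1,q7,q10} and {q2,q4}.
Refine {q0,q3,q5,q6,q8,q9} on symbol 0: members go to different blocks, giving {q0,q5,q6,q9} and {q3,q8}.
No further refinement is possible. Final partition (4 blocks): {q1,q7,q10} | {q0,q5,q6,q9} | {q2,q4} | {q3,q8}.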